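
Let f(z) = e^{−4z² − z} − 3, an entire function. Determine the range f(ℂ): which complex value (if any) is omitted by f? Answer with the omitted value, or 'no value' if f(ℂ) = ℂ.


Little Picard bounds the complement of f(ℂ) to at most one point.
The exponent g(z) = −4z² − z is a nonconstant polynomial, hence surjective onto ℂ. So e^{g(z)} takes every value in {e^w : w ∈ ℂ} = ℂ ∖ {0}. Adding -3 shifts the range to ℂ ∖ {-3}. f omits exactly -3.

Omitted value: -3.


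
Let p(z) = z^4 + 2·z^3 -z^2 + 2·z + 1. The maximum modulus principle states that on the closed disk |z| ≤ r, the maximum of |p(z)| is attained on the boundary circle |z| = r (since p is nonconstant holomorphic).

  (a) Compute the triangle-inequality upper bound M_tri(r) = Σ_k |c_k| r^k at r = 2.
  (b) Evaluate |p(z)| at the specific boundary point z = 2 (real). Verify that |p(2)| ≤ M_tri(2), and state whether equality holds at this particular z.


Coefficients: c_0 = 1, c_1 = 2, c_2 = -1, c_3 = 2, c_4 = 1. Radius r = 2.
Part (a). Triangle bound: M_tri(r) = Σ_k |c_k| r^k
  = |1|·2^0 + |2|·2^1 + |-1|·2^2 + |2|·2^3 + |1|·2^4
  = 1 + 4 + 4 + 16 + 16 = 41.
This bounds M(r) := max_{|z|=r} |p(z)| from above; equality holds iff all terms c_k z^k can be made to align in phase at a single z on |z|=r.
Part (b). At z = 2 (real, on the circle |z| = r):
  p(2) = (1)·2^0 + (2)·2^1 + (-1)·2^2 + (2)·2^3 + (1)·2^4 = 33.
  |p(2)| = 33.
Check: |p(2)| = 33 ≤ 41 = M_tri(2). ✓ Equality does not hold at z = 2 (the coefficients have mixed signs, so the terms do not all align in phase there).

M_tri(2) = 41; |p(2)| = 33; equality at z=2: no.


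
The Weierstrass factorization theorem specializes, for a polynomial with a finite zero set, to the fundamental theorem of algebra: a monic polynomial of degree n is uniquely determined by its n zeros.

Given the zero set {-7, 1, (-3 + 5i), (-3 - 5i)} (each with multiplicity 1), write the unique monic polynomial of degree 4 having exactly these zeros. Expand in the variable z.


The polynomial is p(z) = ∏_{α ∈ S} (z − α), where S = {-7, 1, (-3 + 5i), (-3 - 5i)}.
Expanding the product yields: p(z) = z^4 + 12·z^3 + 63·z^2 + 162·z -238.
Note conjugate pairs combine to real quadratics: (z − (-3+5i))(z − (-3−5i)) = z² + 6z + 34.
The resulting polynomial has degree 4 and real coefficients as required.

p(z) = z^4 + 12·z^3 + 63·z^2 + 162·z -238.


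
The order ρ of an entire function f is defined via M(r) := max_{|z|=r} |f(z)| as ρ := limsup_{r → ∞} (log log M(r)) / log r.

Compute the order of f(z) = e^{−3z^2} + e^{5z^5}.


Each summand is entire of order 2 and 5 respectively (as in the single-exponential case). The order of a sum is at most the max of the orders, so ρ ≤ 5. For the lower bound: on |z|=r choose arg z so that 5z^5 is real positive; then |e^{5z^5}| = e^{5r^5} while |e^{-3z^2}| ≤ e^{3r^2} = o(e^{5r^5}). So |f| ≥ e^{5r^5}(1 − o(1)) and ρ ≥ 5. Hence ρ = max(2, 5) = 5.
Therefore ρ = 5.

Order ρ = 5.


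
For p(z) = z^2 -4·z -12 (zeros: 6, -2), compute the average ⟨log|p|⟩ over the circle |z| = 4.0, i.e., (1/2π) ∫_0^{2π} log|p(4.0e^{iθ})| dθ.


Zeros: -2, 6; r = 4.0.
Inside |z| < r: -2. Outside (|z| ≥ r): 6.
p(0) = -12, so log|p(0)| = log(12) = 2.4849.
Apply Jensen: I(r) = log|p(0)| + Σ_k log(r/|z_k|), summed over zeros inside |z| < r.
  log(r/|z_k|) for z_k = -2: log(4.0/2) = 0.6931
  Outside zeros (6) contribute nothing to the Jensen sum.
Sum over inside zeros: 0.6931.
I(r) = log|p(0)| + (inside sum) = 2.4849 + 0.6931 = 3.1781.
Note: since some zeros are outside |z| ≤ r, the simplified n·log(r) form does NOT apply — only the inside zeros contribute.

I(r) ≈ 3.1781.


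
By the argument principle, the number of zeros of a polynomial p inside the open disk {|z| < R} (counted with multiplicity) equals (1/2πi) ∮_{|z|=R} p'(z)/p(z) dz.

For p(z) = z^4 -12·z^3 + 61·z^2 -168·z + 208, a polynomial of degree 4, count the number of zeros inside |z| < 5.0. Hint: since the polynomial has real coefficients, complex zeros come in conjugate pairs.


The zeros of p are: 4, 4, (2 + 3i), (2 - 3i).
Their magnitudes are: 4, 4, 3.606, 3.606.
Zeros with |z| < R = 5.0: 4, 4, (2 + 3i), (2 - 3i).
Count = 4.
By the argument principle, (1/2πi) ∮_{|z|=R} p'(z)/p(z) dz equals exactly this count.

Number of zeros inside |z| < 5.0: 4.


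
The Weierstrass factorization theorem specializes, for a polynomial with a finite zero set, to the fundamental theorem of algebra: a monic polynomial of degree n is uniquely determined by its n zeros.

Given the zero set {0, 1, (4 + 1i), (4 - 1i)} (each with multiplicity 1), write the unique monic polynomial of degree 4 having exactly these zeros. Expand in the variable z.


The polynomial is p(z) = ∏_{α ∈ S} (z − α), where S = {0, 1, (4 + 1i), (4 - 1i)}.
Expanding the product yields: p(z) = z^4 -9·z^3 + 25·z^2 -17·z.
Note conjugate pairs combine to real quadratics: (z − (4+1i))(z − (4−1i)) = z² − 8z + 17.
The resulting polynomial has degree 4 and real coefficients as required.

p(z) = z^4 -9·z^3 + 25·z^2 -17·z.


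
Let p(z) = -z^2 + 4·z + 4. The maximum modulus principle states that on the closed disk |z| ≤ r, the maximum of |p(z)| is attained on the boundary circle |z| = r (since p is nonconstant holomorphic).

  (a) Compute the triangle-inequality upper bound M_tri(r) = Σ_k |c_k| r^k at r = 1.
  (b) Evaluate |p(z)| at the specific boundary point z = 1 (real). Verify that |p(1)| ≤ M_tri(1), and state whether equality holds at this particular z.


Coefficients: c_0 = 4, c_1 = 4, c_2 = -1. Radius r = 1.
Part (a). Triangle bound: M_tri(r) = Σ_k |c_k| r^k
  = |4|·1^0 + |4|·1^1 + |-1|·1^2
  = 4 + 4 + 1 = 9.
This bounds M(r) := max_{|z|=r} |p(z)| from above; equality holds iff all terms c_k z^k can be made to align in phase at a single z on |z|=r.
Part (b). At z = 1 (real, on the circle |z| = r):
  p(1) = (4)·1^0 + (4)·1^1 + (-1)·1^2 = 7.
  |p(1)| = 7.
Check: |p(1)| = 7 ≤ 9 = M_tri(1). ✓ Equality does not hold at z = 1 (the coefficients have mixed signs, so the terms do not all align in phase there).

M_tri(1) = 9; |p(1)| = 7; equality at z=1: no.


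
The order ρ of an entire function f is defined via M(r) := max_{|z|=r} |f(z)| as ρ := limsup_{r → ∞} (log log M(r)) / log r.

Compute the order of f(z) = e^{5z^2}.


|e^{5z^2}| = e^{Re(5·z^2) + 0} ≤ e^{5|z|^2 + 0} = e^{5r^2 + 0} on |z| = r, so ρ ≤ 2. Choosing z on |z|=r so that 5·z^2 is real positive (always possible by picking arg z appropriately) gives |f(z)| = e^{5r^2 + 0}, matching the bound. The additive constant 0 does not affect log log M(r) ~ 2·log r. Hence ρ = 2.
Therefore ρ = 2.

Order ρ = 2.


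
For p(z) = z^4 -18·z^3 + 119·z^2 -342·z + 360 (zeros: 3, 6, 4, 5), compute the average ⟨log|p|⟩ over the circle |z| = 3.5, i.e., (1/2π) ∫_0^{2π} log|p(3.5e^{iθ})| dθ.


Zeros: 3, 4, 5, 6; r = 3.5.
Inside |z| < r: 3. Outside (|z| ≥ r): 4, 5, 6.
p(0) = 360, so log|p(0)| = log(360) = 5.8861.
Apply Jensen: I(r) = log|p(0)| + Σ_k log(r/|z_k|), summed over zeros inside |z| < r.
  log(r/|z_k|) for z_k = 3: log(3.5/3) = 0.1542
  Outside zeros (4, 5, 6) contribute nothing to the Jensen sum.
Sum over inside zeros: 0.1542.
I(r) = log|p(0)| + (inside sum) = 5.8861 + 0.1542 = 6.0403.
Note: since some zeros are outside |z| ≤ r, the simplified n·log(r) form does NOT apply — only the inside zeros contribute.

I(r) ≈ 6.0403.


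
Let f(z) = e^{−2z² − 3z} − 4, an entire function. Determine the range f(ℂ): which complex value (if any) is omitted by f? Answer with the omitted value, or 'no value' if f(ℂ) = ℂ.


Little Picard bounds the complement of f(ℂ) to at most one point.
The exponent g(z) = −2z² − 3z is a nonconstant polynomial, hence surjective onto ℂ. So e^{g(z)} takes every value in {e^w : w ∈ ℂ} = ℂ ∖ {0}. Adding -4 shifts the range to ℂ ∖ {-4}. f omits exactly -4.

Omitted value: -4.


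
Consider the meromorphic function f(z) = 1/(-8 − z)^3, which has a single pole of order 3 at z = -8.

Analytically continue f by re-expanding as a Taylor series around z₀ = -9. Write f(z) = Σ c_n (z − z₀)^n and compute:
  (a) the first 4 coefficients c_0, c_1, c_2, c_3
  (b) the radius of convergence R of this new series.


Let w = z − z₀, so z = z₀ + w.
Then -8 − z = -8 − (z₀ + w) = (-8 − z₀) − w = 1 − w.
f(z) = 1/(1 − w)^3 = (1/(1)^3) · (1 − w/(1))^{−3}.
By the binomial series (1−u)^{−3} = Σ_{n≥0} C(n+2, 2) u^n for |u|<1, with u = w/(1):
  c_n = C(n+2, 2) / (1)^(n+3).
  c_0 = 1/(1)^3 = 1.
  c_1 = 3/(1)^4 = 3.
  c_2 = 6/(1)^5 = 6.
  c_3 = 10/(1)^6 = 10.
The series is valid for |w/d| < 1, i.e. |z − z₀| < |d|.
Radius of convergence: R = |-8 − z₀| = |1| = 1 (distance from z₀ to the singularity z = -8).

c_0 = 1, c_1 = 3, c_2 = 6, c_3 = 10; R = 1.


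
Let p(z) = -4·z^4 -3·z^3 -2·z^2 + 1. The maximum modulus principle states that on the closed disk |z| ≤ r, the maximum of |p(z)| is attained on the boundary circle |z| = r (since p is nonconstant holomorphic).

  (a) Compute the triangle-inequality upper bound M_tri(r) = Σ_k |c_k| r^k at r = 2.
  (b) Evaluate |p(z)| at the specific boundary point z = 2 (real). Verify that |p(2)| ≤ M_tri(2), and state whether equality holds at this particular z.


Coefficients: c_0 = 1, c_1 = 0, c_2 = -2, c_3 = -3, c_4 = -4. Radius r = 2.
Part (a). Triangle bound: M_tri(r) = Σ_k |c_k| r^k
  = |1|·2^0 + |0|·2^1 + |-2|·2^2 + |-3|·2^3 + |-4|·2^4
  = 1 + 0 + 8 + 24 + 64 = 97.
This bounds M(r) := max_{|z|=r} |p(z)| from above; equality holds iff all terms c_k z^k can be made to align in phase at a single z on |z|=r.
Part (b). At z = 2 (real, on the circle |z| = r):
  p(2) = (1)·2^0 + (0)·2^1 + (-2)·2^2 + (-3)·2^3 + (-4)·2^4 = -95.
  |p(2)| = 95.
Check: |p(2)| = 95 ≤ 97 = M_tri(2). ✓ Equality does not hold at z = 2 (the coefficients have mixed signs, so the terms do not all align in phase there).

M_tri(2) = 97; |p(2)| = 95; equality at z=2: no.


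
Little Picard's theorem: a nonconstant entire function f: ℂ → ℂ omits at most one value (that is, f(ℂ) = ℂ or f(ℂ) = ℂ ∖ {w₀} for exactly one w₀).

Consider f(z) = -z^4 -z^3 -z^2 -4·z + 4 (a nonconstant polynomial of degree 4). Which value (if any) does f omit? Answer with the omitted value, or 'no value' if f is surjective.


Little Picard bounds the complement of f(ℂ) to at most one point.
For every w ∈ ℂ, the equation p(z) − w = 0 is a nonconstant polynomial in z and hence has at least one root by the fundamental theorem of algebra. So p is surjective onto ℂ, omitting no value.

Omitted value: no value.


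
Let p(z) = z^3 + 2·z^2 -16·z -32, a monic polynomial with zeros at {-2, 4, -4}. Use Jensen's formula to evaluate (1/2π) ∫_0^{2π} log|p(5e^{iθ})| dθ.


Zeros: -4, -2, 4; r = 5.
Inside |z| < r: -4, -2, 4. Outside (|z| ≥ r): ∅.
p(0) = -32, so log|p(0)| = log(32) = 3.4657.
Apply Jensen: I(r) = log|p(0)| + Σ_k log(r/|z_k|), summed over zeros inside |z| < r.
  log(r/|z_k|) for z_k = -2: log(5/2) = 0.9163
  log(r/|z_k|) for z_k = 4: log(5/4) = 0.2231
  log(r/|z_k|) for z_k = -4: log(5/4) = 0.2231
Sum over inside zeros: 1.3626.
I(r) = log|p(0)| + (inside sum) = 3.4657 + 1.3626 = 4.8283.
Closed form (all zeros inside, monic): I(r) = n·log(r) = 3·log(5) = 4.8283. ✓

I(r) ≈ 4.8283.


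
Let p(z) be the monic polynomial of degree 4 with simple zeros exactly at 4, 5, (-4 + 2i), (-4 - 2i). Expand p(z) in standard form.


The polynomial is p(z) = ∏_{α ∈ S} (z − α), where S = {4, 5, (-4 + 2i), (-4 - 2i)}.
Expanding the product yields: p(z) = z^4 -z^3 -32·z^2 -20·z + 400.
Note conjugate pairs combine to real quadratics: (z − (-4+2i))(z − (-4−2i)) = z² + 8z + 20.
The resulting polynomial has degree 4 and real coefficients as required.

p(z) = z^4 -z^3 -32·z^2 -20·z + 400.


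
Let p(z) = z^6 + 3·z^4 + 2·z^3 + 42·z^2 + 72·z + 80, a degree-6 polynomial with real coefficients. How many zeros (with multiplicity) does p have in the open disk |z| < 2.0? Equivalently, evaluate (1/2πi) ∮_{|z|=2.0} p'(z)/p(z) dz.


The zeros of p are: (-1 + 2i), (-1 - 2i), (-1 + 1i), (-1 - 1i), (2 + 2i), (2 - 2i).
Their magnitudes are: 2.236, 2.236, 1.414, 1.414, 2.828, 2.828.
Zeros with |z| < R = 2.0: (-1 + 1i), (-1 - 1i).
Count = 2.
By the argument principle, (1/2πi) ∮_{|z|=R} p'(z)/p(z) dz equals exactly this count.

Number of zeros inside |z| < 2.0: 2.


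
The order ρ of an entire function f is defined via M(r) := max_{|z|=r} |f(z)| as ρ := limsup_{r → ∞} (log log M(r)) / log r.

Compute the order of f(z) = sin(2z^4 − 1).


Write sin(w) = (e^{iw} ± e^{−iw})/(2 or 2i), so |sin(w)| ≤ e^{|w|}. With w = 2z^4 − 1, |w| ≤ 2r^4 + 1 on |z|=r, giving M(r) ≤ e^{2r^4 + 1} and ρ ≤ 4. For the lower bound, choose z on |z|=r with 2z^4 purely imaginary of modulus 2r^4; then |sin(2z^4 − 1)| grows like e^{2r^4}/2, so ρ ≥ 4. Hence ρ = 4.
Therefore ρ = 4.

Order ρ = 4.


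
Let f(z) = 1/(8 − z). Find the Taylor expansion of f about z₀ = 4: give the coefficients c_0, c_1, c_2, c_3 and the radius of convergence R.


Let w = z − z₀, so z = z₀ + w.
Then 8 − z = 8 − (z₀ + w) = (8 − z₀) − w = 4 − w.
f(z) = 1/(4 − w) = (1/(4)) · 1/(1 − w/(4)) = Σ_{n≥0} w^n / (4)^(n+1).
So c_n = 1/(4)^(n+1):
  c_0 = 1/(4)^1 = 1/4.
  c_1 = 1/(4)^2 = 1/16.
  c_2 = 1/(4)^3 = 1/64.
  c_3 = 1/(4)^4 = 1/256.
The series is valid for |w/d| < 1, i.e. |z − z₀| < |d|.
Radius of convergence: R = |8 − z₀| = |4| = 4 (distance from z₀ to the singularity z = 8).

c_0 = 1/4, c_1 = 1/16, c_2 = 1/64, c_3 = 1/256; R = 4.


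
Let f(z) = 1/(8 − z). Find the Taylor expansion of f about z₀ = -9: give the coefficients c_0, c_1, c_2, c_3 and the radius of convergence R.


Let w = z − z₀, so z = z₀ + w.
Then 8 − z = 8 − (z₀ + w) = (8 − z₀) − w = 17 − w.
f(z) = 1/(17 − w) = (1/(17)) · 1/(1 − w/(17)) = Σ_{n≥0} w^n / (17)^(n+1).
So c_n = 1/(17)^(n+1):
  c_0 = 1/(17)^1 = 1/17.
  c_1 = 1/(17)^2 = 1/289.
  c_2 = 1/(17)^3 = 1/4913.
  c_3 = 1/(17)^4 = 1/83521.
The series is valid for |w/d| < 1, i.e. |z − z₀| < |d|.
Radius of convergence: R = |8 − z₀| = |17| = 17 (distance from z₀ to the singularity z = 8).

c_0 = 1/17, c_1 = 1/289, c_2 = 1/4913, c_3 = 1/83521; R = 17.


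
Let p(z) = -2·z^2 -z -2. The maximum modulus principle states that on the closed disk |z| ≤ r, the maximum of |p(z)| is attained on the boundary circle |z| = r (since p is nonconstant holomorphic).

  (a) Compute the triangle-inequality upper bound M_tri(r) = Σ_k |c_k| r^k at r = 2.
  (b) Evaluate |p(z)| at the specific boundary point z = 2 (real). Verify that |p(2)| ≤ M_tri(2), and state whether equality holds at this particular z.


Coefficients: c_0 = -2, c_1 = -1, c_2 = -2. Radius r = 2.
Part (a). Triangle bound: M_tri(r) = Σ_k |c_k| r^k
  = |-2|·2^0 + |-1|·2^1 + |-2|·2^2
  = 2 + 2 + 8 = 12.
This bounds M(r) := max_{|z|=r} |p(z)| from above; equality holds iff all terms c_k z^k can be made to align in phase at a single z on |z|=r.
Part (b). At z = 2 (real, on the circle |z| = r):
  p(2) = (-2)·2^0 + (-1)·2^1 + (-2)·2^2 = -12.
  |p(2)| = 12.
Since all nonzero coefficients share the same sign, |p(2)| = 12 = M_tri(2); the triangle bound is attained at z = 2, so in fact M(r) = 12.

M_tri(2) = 12; |p(2)| = 12; equality at z=2: yes.


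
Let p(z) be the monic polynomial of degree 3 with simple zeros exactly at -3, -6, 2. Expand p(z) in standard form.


The polynomial is p(z) = ∏_{α ∈ S} (z − α), where S = {-3, -6, 2}.
Expanding the product yields: p(z) = z^3 + 7·z^2 -36.
The resulting polynomial has degree 3 and real coefficients as required.

p(z) = z^3 + 7·z^2 -36.


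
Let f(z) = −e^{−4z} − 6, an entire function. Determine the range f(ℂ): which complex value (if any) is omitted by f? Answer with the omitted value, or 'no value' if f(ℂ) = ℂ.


Little Picard bounds the complement of f(ℂ) to at most one point.
e^{−4z} is never zero on ℂ, so -1·e^{−4z} takes every value in ℂ ∖ {0}. Adding -6 shifts the range to ℂ ∖ {-6}. Thus f omits exactly the value -6.

Omitted value: -6.


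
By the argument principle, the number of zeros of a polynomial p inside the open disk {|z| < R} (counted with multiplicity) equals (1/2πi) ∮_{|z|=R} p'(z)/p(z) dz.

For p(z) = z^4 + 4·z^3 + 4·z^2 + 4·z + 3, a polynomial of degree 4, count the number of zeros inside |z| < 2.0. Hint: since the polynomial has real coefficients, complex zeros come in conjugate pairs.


The zeros of p are: -3, (0 + 1i), (0 - 1i), -1.
Their magnitudes are: 3, 1, 1, 1.
Zeros with |z| < R = 2.0: (0 + 1i), (0 - 1i), -1.
Count = 3.
By the argument principle, (1/2πi) ∮_{|z|=R} p'(z)/p(z) dz equals exactly this count.

Number of zeros inside |z| < 2.0: 3.


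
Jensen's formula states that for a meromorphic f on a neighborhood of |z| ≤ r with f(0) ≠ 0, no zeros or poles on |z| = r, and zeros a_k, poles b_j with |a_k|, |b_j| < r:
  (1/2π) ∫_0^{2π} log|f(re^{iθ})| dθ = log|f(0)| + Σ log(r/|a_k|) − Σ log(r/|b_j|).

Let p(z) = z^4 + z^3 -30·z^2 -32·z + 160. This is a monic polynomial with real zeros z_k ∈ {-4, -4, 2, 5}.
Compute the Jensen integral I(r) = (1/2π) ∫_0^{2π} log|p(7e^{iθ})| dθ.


Zeros: -4, -4, 2, 5; r = 7.
Inside |z| < r: -4, -4, 2, 5. Outside (|z| ≥ r): ∅.
p(0) = 160, so log|p(0)| = log(160) = 5.0752.
Apply Jensen: I(r) = log|p(0)| + Σ_k log(r/|z_k|), summed over zeros inside |z| < r.
  log(r/|z_k|) for z_k = -4: log(7/4) = 0.5596
  log(r/|z_k|) for z_k = -4: log(7/4) = 0.5596
  log(r/|z_k|) for z_k = 2: log(7/2) = 1.2528
  log(r/|z_k|) for z_k = 5: log(7/5) = 0.3365
Sum over inside zeros: 2.7085.
I(r) = log|p(0)| + (inside sum) = 5.0752 + 2.7085 = 7.7836.
Closed form (all zeros inside, monic): I(r) = n·log(r) = 4·log(7) = 7.7836. ✓

I(r) ≈ 7.7836.


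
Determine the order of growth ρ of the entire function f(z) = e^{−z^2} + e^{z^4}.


Each summand is entire of order 2 and 4 respectively (as in the single-exponential case). The order of a sum is at most the max of the orders, so ρ ≤ 4. For the lower bound: on |z|=r choose arg z so that 1z^4 is real positive; then |e^{1z^4}| = e^{1r^4} while |e^{-1z^2}| ≤ e^{1r^2} = o(e^{1r^4}). So |f| ≥ e^{1r^4}(1 − o(1)) and ρ ≥ 4. Hence ρ = max(2, 4) = 4.
Therefore ρ = 4.

Order ρ = 4.


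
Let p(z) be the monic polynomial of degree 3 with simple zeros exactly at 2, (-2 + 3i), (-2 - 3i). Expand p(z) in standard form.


The polynomial is p(z) = ∏_{α ∈ S} (z − α), where S = {2, (-2 + 3i), (-2 - 3i)}.
Expanding the product yields: p(z) = z^3 + 2·z^2 + 5·z -26.
Note conjugate pairs combine to real quadratics: (z − (-2+3i))(z − (-2−3i)) = z² + 4z + 13.
The resulting polynomial has degree 3 and real coefficients as required.

p(z) = z^3 + 2·z^2 + 5·z -26.


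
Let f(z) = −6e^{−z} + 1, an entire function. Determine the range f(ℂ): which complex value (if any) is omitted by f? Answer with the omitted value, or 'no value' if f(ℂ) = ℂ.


Little Picard bounds the complement of f(ℂ) to at most one point.
e^{−z} is never zero on ℂ, so -6·e^{−z} takes every value in ℂ ∖ {0}. Adding 1 shifts the range to ℂ ∖ {1}. Thus f omits exactly the value 1.

Omitted value: 1.


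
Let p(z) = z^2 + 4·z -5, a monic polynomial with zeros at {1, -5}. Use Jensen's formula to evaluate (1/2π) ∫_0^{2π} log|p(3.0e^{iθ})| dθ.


Zeros: -5, 1; r = 3.0.
Inside |z| < r: 1. Outside (|z| ≥ r): -5.
p(0) = -5, so log|p(0)| = log(5) = 1.6094.
Apply Jensen: I(r) = log|p(0)| + Σ_k log(r/|z_k|), summed over zeros inside |z| < r.
  log(r/|z_k|) for z_k = 1: log(3.0/1) = 1.0986
  Outside zeros (-5) contribute nothing to the Jensen sum.
Sum over inside zeros: 1.0986.
I(r) = log|p(0)| + (inside sum) = 1.6094 + 1.0986 = 2.7081.
Note: since some zeros are outside |z| ≤ r, the simplified n·log(r) form does NOT apply — only the inside zeros contribute.

I(r) ≈ 2.7081.


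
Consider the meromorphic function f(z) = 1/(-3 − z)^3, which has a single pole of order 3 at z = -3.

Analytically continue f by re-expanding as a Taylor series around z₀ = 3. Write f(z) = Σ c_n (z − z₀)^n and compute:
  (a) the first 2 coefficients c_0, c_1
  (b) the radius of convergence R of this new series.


Let w = z − z₀, so z = z₀ + w.
Then -3 − z = -3 − (z₀ + w) = (-3 − z₀) − w = -6 − w.
f(z) = 1/(-6 − w)^3 = (1/(-6)^3) · (1 − w/(-6))^{−3}.
By the binomial series (1−u)^{−3} = Σ_{n≥0} C(n+2, 2) u^n for |u|<1, with u = w/(-6):
  c_n = C(n+2, 2) / (-6)^(n+3).
  c_0 = 1/(-6)^3 = -1/216.
  c_1 = 3/(-6)^4 = 1/432.
The series is valid for |w/d| < 1, i.e. |z − z₀| < |d|.
Radius of convergence: R = |-3 − z₀| = |-6| = 6 (distance from z₀ to the singularity z = -3).

c_0 = -1/216, c_1 = 1/432; R = 6.


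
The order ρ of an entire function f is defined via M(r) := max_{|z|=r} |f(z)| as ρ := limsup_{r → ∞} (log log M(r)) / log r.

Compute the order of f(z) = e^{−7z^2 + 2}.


|e^{−7z^2 + 2}| = e^{Re(-7·z^2) + 2} ≤ e^{7|z|^2 + 2} = e^{7r^2 + 2} on |z| = r, so ρ ≤ 2. Choosing z on |z|=r so that -7·z^2 is real positive (always possible by picking arg z appropriately) gives |f(z)| = e^{7r^2 + 2}, matching the bound. The additive constant 2 does not affect log log M(r) ~ 2·log r. Hence ρ = 2.
Therefore ρ = 2.

Order ρ = 2.


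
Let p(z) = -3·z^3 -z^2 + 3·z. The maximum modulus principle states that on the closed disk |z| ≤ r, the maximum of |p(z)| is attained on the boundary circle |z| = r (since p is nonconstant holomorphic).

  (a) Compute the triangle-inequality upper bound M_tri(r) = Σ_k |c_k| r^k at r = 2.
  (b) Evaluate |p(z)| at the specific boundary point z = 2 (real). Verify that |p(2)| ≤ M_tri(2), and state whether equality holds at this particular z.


Coefficients: c_0 = 0, c_1 = 3, c_2 = -1, c_3 = -3. Radius r = 2.
Part (a). Triangle bound: M_tri(r) = Σ_k |c_k| r^k
  = |0|·2^0 + |3|·2^1 + |-1|·2^2 + |-3|·2^3
  = 0 + 6 + 4 + 24 = 34.
This bounds M(r) := max_{|z|=r} |p(z)| from above; equality holds iff all terms c_k z^k can be made to align in phase at a single z on |z|=r.
Part (b). At z = 2 (real, on the circle |z| = r):
  p(2) = (0)·2^0 + (3)·2^1 + (-1)·2^2 + (-3)·2^3 = -22.
  |p(2)| = 22.
Check: |p(2)| = 22 ≤ 34 = M_tri(2). ✓ Equality does not hold at z = 2 (the coefficients have mixed signs, so the terms do not all align in phase there).

M_tri(2) = 34; |p(2)| = 22; equality at z=2: no.


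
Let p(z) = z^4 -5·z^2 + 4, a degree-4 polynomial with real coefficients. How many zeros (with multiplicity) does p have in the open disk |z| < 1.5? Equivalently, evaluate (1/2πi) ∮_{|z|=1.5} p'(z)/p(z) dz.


The zeros of p are: 2, -1, 1, -2.
Their magnitudes are: 2, 1, 1, 2.
Zeros with |z| < R = 1.5: -1, 1.
Count = 2.
By the argument principle, (1/2πi) ∮_{|z|=R} p'(z)/p(z) dz equals exactly this count.

Number of zeros inside |z| < 1.5: 2.


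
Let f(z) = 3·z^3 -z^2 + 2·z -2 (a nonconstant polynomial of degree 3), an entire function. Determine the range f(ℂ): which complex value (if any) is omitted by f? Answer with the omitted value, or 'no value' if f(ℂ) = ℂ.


Little Picard bounds the complement of f(ℂ) to at most one point.
For every w ∈ ℂ, the equation p(z) − w = 0 is a nonconstant polynomial in z and hence has at least one root by the fundamental theorem of algebra. So p is surjective onto ℂ, omitting no value.

Omitted value: no value.


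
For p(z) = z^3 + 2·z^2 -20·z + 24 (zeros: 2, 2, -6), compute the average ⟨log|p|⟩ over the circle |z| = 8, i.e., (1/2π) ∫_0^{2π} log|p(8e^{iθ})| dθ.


Zeros: -6, 2, 2; r = 8.
Inside |z| < r: -6, 2, 2. Outside (|z| ≥ r): ∅.
p(0) = 24, so log|p(0)| = log(24) = 3.1781.
Apply Jensen: I(r) = log|p(0)| + Σ_k log(r/|z_k|), summed over zeros inside |z| < r.
  log(r/|z_k|) for z_k = 2: log(8/2) = 1.3863
  log(r/|z_k|) for z_k = 2: log(8/2) = 1.3863
  log(r/|z_k|) for z_k = -6: log(8/6) = 0.2877
Sum over inside zeros: 3.0603.
I(r) = log|p(0)| + (inside sum) = 3.1781 + 3.0603 = 6.2383.
Closed form (all zeros inside, monic): I(r) = n·log(r) = 3·log(8) = 6.2383. ✓

I(r) ≈ 6.2383.


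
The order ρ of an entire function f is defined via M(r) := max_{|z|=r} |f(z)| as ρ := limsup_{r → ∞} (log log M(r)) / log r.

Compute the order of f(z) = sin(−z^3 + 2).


Write sin(w) = (e^{iw} ± e^{−iw})/(2 or 2i), so |sin(w)| ≤ e^{|w|}. With w = −z^3 + 2, |w| ≤ 1r^3 + 2 on |z|=r, giving M(r) ≤ e^{1r^3 + 2} and ρ ≤ 3. For the lower bound, choose z on |z|=r with -1z^3 purely imaginary of modulus 1r^3; then |sin(−z^3 + 2)| grows like e^{1r^3}/2, so ρ ≥ 3. Hence ρ = 3.
Therefore ρ = 3.

Order ρ = 3.


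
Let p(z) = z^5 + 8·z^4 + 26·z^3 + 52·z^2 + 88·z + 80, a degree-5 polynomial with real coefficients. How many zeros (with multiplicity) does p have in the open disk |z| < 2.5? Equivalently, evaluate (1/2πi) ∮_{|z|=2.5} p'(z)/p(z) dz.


The zeros of p are: (-3 + 1i), (-3 - 1i), -2, (0 + 2i), (0 - 2i).
Their magnitudes are: 3.162, 3.162, 2, 2, 2.
Zeros with |z| < R = 2.5: -2, (0 + 2i), (0 - 2i).
Count = 3.
By the argument principle, (1/2πi) ∮_{|z|=R} p'(z)/p(z) dz equals exactly this count.

Number of zeros inside |z| < 2.5: 3.


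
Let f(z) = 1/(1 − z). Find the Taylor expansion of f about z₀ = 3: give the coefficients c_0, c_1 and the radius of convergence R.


Let w = z − z₀, so z = z₀ + w.
Then 1 − z = 1 − (z₀ + w) = (1 − z₀) − w = -2 − w.
f(z) = 1/(-2 − w) = (1/(-2)) · 1/(1 − w/(-2)) = Σ_{n≥0} w^n / (-2)^(n+1).
So c_n = 1/(-2)^(n+1):
  c_0 = 1/(-2)^1 = -1/2.
  c_1 = 1/(-2)^2 = 1/4.
The series is valid for |w/d| < 1, i.e. |z − z₀| < |d|.
Radius of convergence: R = |1 − z₀| = |-2| = 2 (distance from z₀ to the singularity z = 1).

c_0 = -1/2, c_1 = 1/4; R = 2.


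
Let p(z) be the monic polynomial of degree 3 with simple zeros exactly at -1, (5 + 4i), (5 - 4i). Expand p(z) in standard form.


The polynomial is p(z) = ∏_{α ∈ S} (z − α), where S = {-1, (5 + 4i), (5 - 4i)}.
Expanding the product yields: p(z) = z^3 -9·z^2 + 31·z + 41.
Note conjugate pairs combine to real quadratics: (z − (5+4i))(z − (5−4i)) = z² − 10z + 41.
The resulting polynomial has degree 3 and real coefficients as required.

p(z) = z^3 -9·z^2 + 31·z + 41.


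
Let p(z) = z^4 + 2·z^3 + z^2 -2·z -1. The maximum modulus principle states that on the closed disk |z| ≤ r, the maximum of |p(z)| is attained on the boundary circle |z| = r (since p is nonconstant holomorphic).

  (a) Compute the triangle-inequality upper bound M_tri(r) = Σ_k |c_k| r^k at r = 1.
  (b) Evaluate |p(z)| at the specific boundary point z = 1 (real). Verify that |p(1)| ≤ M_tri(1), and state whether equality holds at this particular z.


Coefficients: c_0 = -1, c_1 = -2, c_2 = 1, c_3 = 2, c_4 = 1. Radius r = 1.
Part (a). Triangle bound: M_tri(r) = Σ_k |c_k| r^k
  = |-1|·1^0 + |-2|·1^1 + |1|·1^2 + |2|·1^3 + |1|·1^4
  = 1 + 2 + 1 + 2 + 1 = 7.
This bounds M(r) := max_{|z|=r} |p(z)| from above; equality holds iff all terms c_k z^k can be made to align in phase at a single z on |z|=r.
Part (b). At z = 1 (real, on the circle |z| = r):
  p(1) = (-1)·1^0 + (-2)·1^1 + (1)·1^2 + (2)·1^3 + (1)·1^4 = 1.
  |p(1)| = 1.
Check: |p(1)| = 1 ≤ 7 = M_tri(1). ✓ Equality does not hold at z = 1 (the coefficients have mixed signs, so the terms do not all align in phase there).

M_tri(1) = 7; |p(1)| = 1; equality at z=1: no.


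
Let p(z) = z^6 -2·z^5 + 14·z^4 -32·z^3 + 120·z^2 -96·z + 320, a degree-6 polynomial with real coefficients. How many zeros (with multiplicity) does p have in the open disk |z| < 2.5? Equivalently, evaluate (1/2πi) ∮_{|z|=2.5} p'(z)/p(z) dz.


The zeros of p are: (-1 + 3i), (-1 - 3i), (0 + 2i), (0 - 2i), (2 + 2i), (2 - 2i).
Their magnitudes are: 3.162, 3.162, 2, 2, 2.828, 2.828.
Zeros with |z| < R = 2.5: (0 + 2i), (0 - 2i).
Count = 2.
By the argument principle, (1/2πi) ∮_{|z|=R} p'(z)/p(z) dz equals exactly this count.

Number of zeros inside |z| < 2.5: 2.


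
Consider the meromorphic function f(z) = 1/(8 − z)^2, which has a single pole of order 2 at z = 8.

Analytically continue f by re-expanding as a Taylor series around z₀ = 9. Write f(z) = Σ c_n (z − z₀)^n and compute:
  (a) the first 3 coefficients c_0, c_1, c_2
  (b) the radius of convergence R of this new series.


Let w = z − z₀, so z = z₀ + w.
Then 8 − z = 8 − (z₀ + w) = (8 − z₀) − w = -1 − w.
f(z) = 1/(-1 − w)^2 = (1/(-1)^2) · (1 − w/(-1))^{−2}.
By the binomial series (1−u)^{−2} = Σ_{n≥0} C(n+1, 1) u^n for |u|<1, with u = w/(-1):
  c_n = C(n+1, 1) / (-1)^(n+2).
  c_0 = 1/(-1)^2 = 1.
  c_1 = 2/(-1)^3 = -2.
  c_2 = 3/(-1)^4 = 3.
The series is valid for |w/d| < 1, i.e. |z − z₀| < |d|.
Radius of convergence: R = |8 − z₀| = |-1| = 1 (distance from z₀ to the singularity z = 8).

c_0 = 1, c_1 = -2, c_2 = 3; R = 1.


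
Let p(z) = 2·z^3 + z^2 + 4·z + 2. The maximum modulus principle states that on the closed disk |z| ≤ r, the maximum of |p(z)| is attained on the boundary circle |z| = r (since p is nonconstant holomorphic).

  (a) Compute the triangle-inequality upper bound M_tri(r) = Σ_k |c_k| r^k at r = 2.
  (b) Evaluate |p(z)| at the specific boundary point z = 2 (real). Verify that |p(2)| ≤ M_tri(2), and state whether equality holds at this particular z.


Coefficients: c_0 = 2, c_1 = 4, c_2 = 1, c_3 = 2. Radius r = 2.
Part (a). Triangle bound: M_tri(r) = Σ_k |c_k| r^k
  = |2|·2^0 + |4|·2^1 + |1|·2^2 + |2|·2^3
  = 2 + 8 + 4 + 16 = 30.
This bounds M(r) := max_{|z|=r} |p(z)| from above; equality holds iff all terms c_k z^k can be made to align in phase at a single z on |z|=r.
Part (b). At z = 2 (real, on the circle |z| = r):
  p(2) = (2)·2^0 + (4)·2^1 + (1)·2^2 + (2)·2^3 = 30.
  |p(2)| = 30.
Since all nonzero coefficients share the same sign, |p(2)| = 30 = M_tri(2); the triangle bound is attained at z = 2, so in fact M(r) = 30.

M_tri(2) = 30; |p(2)| = 30; equality at z=2: yes.


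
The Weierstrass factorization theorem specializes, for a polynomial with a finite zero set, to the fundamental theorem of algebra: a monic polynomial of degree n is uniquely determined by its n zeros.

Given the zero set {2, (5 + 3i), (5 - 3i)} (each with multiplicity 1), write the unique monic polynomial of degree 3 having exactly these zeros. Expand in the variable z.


The polynomial is p(z) = ∏_{α ∈ S} (z − α), where S = {2, (5 + 3i), (5 - 3i)}.
Expanding the product yields: p(z) = z^3 -12·z^2 + 54·z -68.
Note conjugate pairs combine to real quadratics: (z − (5+3i))(z − (5−3i)) = z² − 10z + 34.
The resulting polynomial has degree 3 and real coefficients as required.

p(z) = z^3 -12·z^2 + 54·z -68.


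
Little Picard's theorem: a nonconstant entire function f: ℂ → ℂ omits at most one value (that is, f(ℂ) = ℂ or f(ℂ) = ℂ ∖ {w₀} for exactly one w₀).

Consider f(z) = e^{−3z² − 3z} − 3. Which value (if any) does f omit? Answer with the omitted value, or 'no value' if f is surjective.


Little Picard bounds the complement of f(ℂ) to at most one point.
The exponent g(z) = −3z² − 3z is a nonconstant polynomial, hence surjective onto ℂ. So e^{g(z)} takes every value in {e^w : w ∈ ℂ} = ℂ ∖ {0}. Adding -3 shifts the range to ℂ ∖ {-3}. f omits exactly -3.

Omitted value: -3.


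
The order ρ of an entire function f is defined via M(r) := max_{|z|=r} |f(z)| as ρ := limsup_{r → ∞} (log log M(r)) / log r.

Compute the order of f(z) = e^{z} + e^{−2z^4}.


Each summand is entire of order 1 and 4 respectively (as in the single-exponential case). The order of a sum is at most the max of the orders, so ρ ≤ 4. For the lower bound: on |z|=r choose arg z so that -2z^4 is real positive; then |e^{-2z^4}| = e^{2r^4} while |e^{1z}| ≤ e^{1r^1} = o(e^{2r^4}). So |f| ≥ e^{2r^4}(1 − o(1)) and ρ ≥ 4. Hence ρ = max(1, 4) = 4.
Therefore ρ = 4.

Order ρ = 4.


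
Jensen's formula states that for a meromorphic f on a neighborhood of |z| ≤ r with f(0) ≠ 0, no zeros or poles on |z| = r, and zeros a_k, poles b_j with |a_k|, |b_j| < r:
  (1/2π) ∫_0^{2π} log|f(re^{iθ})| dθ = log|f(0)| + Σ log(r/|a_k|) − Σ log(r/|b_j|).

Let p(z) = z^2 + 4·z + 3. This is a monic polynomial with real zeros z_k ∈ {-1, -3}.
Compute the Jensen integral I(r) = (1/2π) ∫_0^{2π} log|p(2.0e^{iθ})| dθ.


Zeros: -3, -1; r = 2.0.
Inside |z| < r: -1. Outside (|z| ≥ r): -3.
p(0) = 3, so log|p(0)| = log(3) = 1.0986.
Apply Jensen: I(r) = log|p(0)| + Σ_k log(r/|z_k|), summed over zeros inside |z| < r.
  log(r/|z_k|) for z_k = -1: log(2.0/1) = 0.6931
  Outside zeros (-3) contribute nothing to the Jensen sum.
Sum over inside zeros: 0.6931.
I(r) = log|p(0)| + (inside sum) = 1.0986 + 0.6931 = 1.7918.
Note: since some zeros are outside |z| ≤ r, the simplified n·log(r) form does NOT apply — only the inside zeros contribute.

I(r) ≈ 1.7918.


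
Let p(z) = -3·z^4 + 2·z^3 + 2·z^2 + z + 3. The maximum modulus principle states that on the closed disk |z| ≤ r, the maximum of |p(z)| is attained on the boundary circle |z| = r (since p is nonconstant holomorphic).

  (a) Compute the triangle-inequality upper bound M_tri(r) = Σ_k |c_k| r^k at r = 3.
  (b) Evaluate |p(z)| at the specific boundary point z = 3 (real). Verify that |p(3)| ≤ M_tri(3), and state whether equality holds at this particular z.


Coefficients: c_0 = 3, c_1 = 1, c_2 = 2, c_3 = 2, c_4 = -3. Radius r = 3.
Part (a). Triangle bound: M_tri(r) = Σ_k |c_k| r^k
  = |3|·3^0 + |1|·3^1 + |2|·3^2 + |2|·3^3 + |-3|·3^4
  = 3 + 3 + 18 + 54 + 243 = 321.
This bounds M(r) := max_{|z|=r} |p(z)| from above; equality holds iff all terms c_k z^k can be made to align in phase at a single z on |z|=r.
Part (b). At z = 3 (real, on the circle |z| = r):
  p(3) = (3)·3^0 + (1)·3^1 + (2)·3^2 + (2)·3^3 + (-3)·3^4 = -165.
  |p(3)| = 165.
Check: |p(3)| = 165 ≤ 321 = M_tri(3). ✓ Equality does not hold at z = 3 (the coefficients have mixed signs, so the terms do not all align in phase there).

M_tri(3) = 321; |p(3)| = 165; equality at z=3: no.


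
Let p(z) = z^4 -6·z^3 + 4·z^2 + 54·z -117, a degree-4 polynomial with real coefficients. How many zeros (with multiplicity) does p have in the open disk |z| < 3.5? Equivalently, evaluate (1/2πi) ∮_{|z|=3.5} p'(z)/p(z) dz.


The zeros of p are: 3, (3 + 2i), (3 - 2i), -3.
Their magnitudes are: 3, 3.606, 3.606, 3.
Zeros with |z| < R = 3.5: 3, -3.
Count = 2.
By the argument principle, (1/2πi) ∮_{|z|=R} p'(z)/p(z) dz equals exactly this count.

Number of zeros inside |z| < 3.5: 2.


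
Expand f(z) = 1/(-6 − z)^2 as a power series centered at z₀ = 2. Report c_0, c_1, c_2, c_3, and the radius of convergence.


Let w = z − z₀, so z = z₀ + w.
Then -6 − z = -6 − (z₀ + w) = (-6 − z₀) − w = -8 − w.
f(z) = 1/(-8 − w)^2 = (1/(-8)^2) · (1 − w/(-8))^{−2}.
By the binomial series (1−u)^{−2} = Σ_{n≥0} C(n+1, 1) u^n for |u|<1, with u = w/(-8):
  c_n = C(n+1, 1) / (-8)^(n+2).
  c_0 = 1/(-8)^2 = 1/64.
  c_1 = 2/(-8)^3 = -1/256.
  c_2 = 3/(-8)^4 = 3/4096.
  c_3 = 4/(-8)^5 = -1/8192.
The series is valid for |w/d| < 1, i.e. |z − z₀| < |d|.
Radius of convergence: R = |-6 − z₀| = |-8| = 8 (distance from z₀ to the singularity z = -6).

c_0 = 1/64, c_1 = -1/256, c_2 = 3/4096, c_3 = -1/8192; R = 8.


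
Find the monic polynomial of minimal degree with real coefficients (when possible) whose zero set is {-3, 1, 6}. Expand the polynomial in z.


The polynomial is p(z) = ∏_{α ∈ S} (z − α), where S = {-3, 1, 6}.
Expanding the product yields: p(z) = z^3 -4·z^2 -15·z + 18.
The resulting polynomial has degree 3 and real coefficients as required.

p(z) = z^3 -4·z^2 -15·z + 18.


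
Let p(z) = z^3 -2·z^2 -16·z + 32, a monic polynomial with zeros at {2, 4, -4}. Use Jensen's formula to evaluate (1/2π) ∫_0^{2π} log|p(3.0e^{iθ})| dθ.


Zeros: -4, 2, 4; r = 3.0.
Inside |z| < r: 2. Outside (|z| ≥ r): -4, 4.
p(0) = 32, so log|p(0)| = log(32) = 3.4657.
Apply Jensen: I(r) = log|p(0)| + Σ_k log(r/|z_k|), summed over zeros inside |z| < r.
  log(r/|z_k|) for z_k = 2: log(3.0/2) = 0.4055
  Outside zeros (-4, 4) contribute nothing to the Jensen sum.
Sum over inside zeros: 0.4055.
I(r) = log|p(0)| + (inside sum) = 3.4657 + 0.4055 = 3.8712.
Note: since some zeros are outside |z| ≤ r, the simplified n·log(r) form does NOT apply — only the inside zeros contribute.

I(r) ≈ 3.8712.


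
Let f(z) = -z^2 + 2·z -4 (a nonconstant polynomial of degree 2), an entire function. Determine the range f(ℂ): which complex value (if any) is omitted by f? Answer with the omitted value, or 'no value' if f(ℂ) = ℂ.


Little Picard bounds the complement of f(ℂ) to at most one point.
For every w ∈ ℂ, the equation p(z) − w = 0 is a nonconstant polynomial in z and hence has at least one root by the fundamental theorem of algebra. So p is surjective onto ℂ, omitting no value.

Omitted value: no value.


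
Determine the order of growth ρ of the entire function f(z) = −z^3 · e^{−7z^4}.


M(r) = max_{|z|=r} |-1|·|z|^3·|e^{−7z^4}| = 1·r^3 · e^{7r^4} (the factors attain their maxima compatibly on |z|=r). Then log M(r) = log 1 + 3·log r + 7r^4, dominated by the last term, so log log M(r) ~ 4·log r. The polynomial factor -1z^3 contributes only a log r term and does not affect the order. ρ = 4.
Therefore ρ = 4.

Order ρ = 4.


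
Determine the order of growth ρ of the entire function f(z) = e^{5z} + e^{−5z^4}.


Each summand is entire of order 1 and 4 respectively (as in the single-exponential case). The order of a sum is at most the max of the orders, so ρ ≤ 4. For the lower bound: on |z|=r choose arg z so that -5z^4 is real positive; then |e^{-5z^4}| = e^{5r^4} while |e^{5z}| ≤ e^{5r^1} = o(e^{5r^4}). So |f| ≥ e^{5r^4}(1 − o(1)) and ρ ≥ 4. Hence ρ = max(1, 4) = 4.
Therefore ρ = 4.

Order ρ = 4.


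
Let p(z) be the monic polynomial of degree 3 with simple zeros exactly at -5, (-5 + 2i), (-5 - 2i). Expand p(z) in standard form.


The polynomial is p(z) = ∏_{α ∈ S} (z − α), where S = {-5, (-5 + 2i), (-5 - 2i)}.
Expanding the product yields: p(z) = z^3 + 15·z^2 + 79·z + 145.
Note conjugate pairs combine to real quadratics: (z − (-5+2i))(z − (-5−2i)) = z² + 10z + 29.
The resulting polynomial has degree 3 and real coefficients as required.

p(z) = z^3 + 15·z^2 + 79·z + 145.


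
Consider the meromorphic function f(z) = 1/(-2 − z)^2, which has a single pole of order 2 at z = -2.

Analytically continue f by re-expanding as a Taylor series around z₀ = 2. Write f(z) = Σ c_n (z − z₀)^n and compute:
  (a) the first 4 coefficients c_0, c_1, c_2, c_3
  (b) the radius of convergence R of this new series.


Let w = z − z₀, so z = z₀ + w.
Then -2 − z = -2 − (z₀ + w) = (-2 − z₀) − w = -4 − w.
f(z) = 1/(-4 − w)^2 = (1/(-4)^2) · (1 − w/(-4))^{−2}.
By the binomial series (1−u)^{−2} = Σ_{n≥0} C(n+1, 1) u^n for |u|<1, with u = w/(-4):
  c_n = C(n+1, 1) / (-4)^(n+2).
  c_0 = 1/(-4)^2 = 1/16.
  c_1 = 2/(-4)^3 = -1/32.
  c_2 = 3/(-4)^4 = 3/256.
  c_3 = 4/(-4)^5 = -1/256.
The series is valid for |w/d| < 1, i.e. |z − z₀| < |d|.
Radius of convergence: R = |-2 − z₀| = |-4| = 4 (distance from z₀ to the singularity z = -2).

c_0 = 1/16, c_1 = -1/32, c_2 = 3/256, c_3 = -1/256; R = 4.


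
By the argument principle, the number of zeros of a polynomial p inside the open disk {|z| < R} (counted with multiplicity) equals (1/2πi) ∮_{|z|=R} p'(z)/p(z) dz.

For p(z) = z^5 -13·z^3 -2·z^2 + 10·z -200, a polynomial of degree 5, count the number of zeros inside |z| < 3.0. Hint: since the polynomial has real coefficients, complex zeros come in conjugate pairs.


The zeros of p are: 4, (1 + 2i), (1 - 2i), (-3 + 1i), (-3 - 1i).
Their magnitudes are: 4, 2.236, 2.236, 3.162, 3.162.
Zeros with |z| < R = 3.0: (1 + 2i), (1 - 2i).
Count = 2.
By the argument principle, (1/2πi) ∮_{|z|=R} p'(z)/p(z) dz equals exactly this count.

Number of zeros inside |z| < 3.0: 2.
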